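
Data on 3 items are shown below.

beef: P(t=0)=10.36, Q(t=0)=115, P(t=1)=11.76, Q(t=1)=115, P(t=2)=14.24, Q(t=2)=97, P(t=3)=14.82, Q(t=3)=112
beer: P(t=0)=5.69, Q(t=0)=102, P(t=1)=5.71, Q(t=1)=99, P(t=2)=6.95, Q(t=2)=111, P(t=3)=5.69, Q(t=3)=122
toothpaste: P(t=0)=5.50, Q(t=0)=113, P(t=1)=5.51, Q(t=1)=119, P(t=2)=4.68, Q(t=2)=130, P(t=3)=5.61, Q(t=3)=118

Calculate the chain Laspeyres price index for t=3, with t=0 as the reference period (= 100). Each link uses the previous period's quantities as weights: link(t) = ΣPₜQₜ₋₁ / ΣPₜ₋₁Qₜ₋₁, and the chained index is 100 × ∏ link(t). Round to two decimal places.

Link t=0→t=1:
ΣP(t=1)Q(t=0) = 11.76×115 + 5.71×102 + 5.51×113 = 1352.4 + 582.42 + 622.63 = 2557.45
ΣP(t=0)Q(t=0) = 10.36×115 + 5.69×102 + 5.50×113 = 1191.4 + 580.38 + 621.5 = 2393.28
link = 2557.45/2393.28 = 1.068596
Link t=1→t=2:
ΣP(t=2)Q(t=1) = 14.24×115 + 6.95×99 + 4.68×119 = 1637.6 + 688.05 + 556.92 = 2882.57
ΣP(t=1)Q(t=1) = 11.76×115 + 5.71×99 + 5.51×119 = 1352.4 + 565.29 + 655.69 = 2573.38
link = 2882.57/2573.38 = 1.120149
Link t=2→t=3:
ΣP(t=3)Q(t=2) = 14.82×97 + 5.69×111 + 5.61×130 = 1437.54 + 631.59 + 729.3 = 2798.43
ΣP(t=2)Q(t=2) = 14.24×97 + 6.95×111 + 4.68×130 = 1381.28 + 771.45 + 608.4 = 2761.13
link = 2798.43/2761.13 = 1.013509
Chained index = 100 × 1.068596 × 1.120149 × 1.013509 = 121.3157

121.32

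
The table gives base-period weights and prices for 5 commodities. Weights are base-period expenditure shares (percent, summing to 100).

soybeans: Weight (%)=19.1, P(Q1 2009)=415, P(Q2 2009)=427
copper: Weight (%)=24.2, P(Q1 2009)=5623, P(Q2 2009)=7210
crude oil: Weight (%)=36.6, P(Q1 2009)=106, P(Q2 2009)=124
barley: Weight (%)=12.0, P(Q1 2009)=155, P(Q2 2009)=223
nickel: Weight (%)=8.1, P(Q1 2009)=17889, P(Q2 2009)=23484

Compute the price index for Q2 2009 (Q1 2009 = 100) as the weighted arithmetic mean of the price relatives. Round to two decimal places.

121.40

soybeans: 19.1 × (427/415) = 19.1 × 1.028916 = 19.6523
copper: 24.2 × (7210/5623) = 24.2 × 1.282234 = 31.0301
crude oil: 36.6 × (124/106) = 36.6 × 1.169811 = 42.8151
barley: 12.0 × (223/155) = 12.0 × 1.438710 = 17.2645
nickel: 8.1 × (23484/17889) = 8.1 × 1.312762 = 10.6334
Index = Σ wᵢ·(p₁ᵢ/p₀ᵢ) = 19.6523 + 31.0301 + 42.8151 + 17.2645 + 10.6334 = 121.3953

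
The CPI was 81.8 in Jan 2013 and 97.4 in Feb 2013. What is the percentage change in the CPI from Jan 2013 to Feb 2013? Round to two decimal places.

Change = (97.4 − 81.8) / 81.8 × 100
       = 15.6 / 81.8 × 100 = 19.0709%

19.07%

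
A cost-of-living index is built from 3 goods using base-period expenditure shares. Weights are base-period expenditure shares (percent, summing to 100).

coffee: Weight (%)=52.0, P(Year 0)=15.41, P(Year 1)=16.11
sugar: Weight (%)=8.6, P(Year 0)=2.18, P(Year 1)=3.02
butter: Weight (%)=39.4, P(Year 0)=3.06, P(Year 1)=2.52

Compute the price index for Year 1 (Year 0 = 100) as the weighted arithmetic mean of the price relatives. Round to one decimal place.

98.7

coffee: 52.0 × (16.11/15.41) = 52.0 × 1.045425 = 54.3621
sugar: 8.6 × (3.02/2.18) = 8.6 × 1.385321 = 11.9138
butter: 39.4 × (2.52/3.06) = 39.4 × 0.823529 = 32.4471
Index = Σ wᵢ·(p₁ᵢ/p₀ᵢ) = 54.3621 + 11.9138 + 32.4471 = 98.7229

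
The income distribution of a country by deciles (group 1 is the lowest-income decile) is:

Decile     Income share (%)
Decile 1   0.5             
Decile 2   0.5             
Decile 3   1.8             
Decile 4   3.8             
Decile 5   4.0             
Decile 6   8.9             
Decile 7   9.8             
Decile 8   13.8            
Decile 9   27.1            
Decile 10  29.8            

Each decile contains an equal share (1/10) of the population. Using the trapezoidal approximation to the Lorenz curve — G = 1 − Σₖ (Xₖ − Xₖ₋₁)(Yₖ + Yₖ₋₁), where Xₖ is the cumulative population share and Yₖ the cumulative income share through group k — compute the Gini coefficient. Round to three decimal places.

0.533

Cumulative income shares Yₖ: 0.0050, 0.0100, 0.0280, 0.0660, 0.1060, 0.1950, 0.2930, 0.4310, 0.7020, 1.0000
Σ (Xₖ−Xₖ₋₁)(Yₖ+Yₖ₋₁) = (1/10)(0.0050+0.0000) + (1/10)(0.0100+0.0050) + (1/10)(0.0280+0.0100) + (1/10)(0.0660+0.0280) + (1/10)(0.1060+0.0660) + (1/10)(0.1950+0.1060) + (1/10)(0.2930+0.1950) + (1/10)(0.4310+0.2930) + (1/10)(0.7020+0.4310) + (1/10)(1.0000+0.7020)
  = 0.0005 + 0.0015 + 0.0038 + 0.0094 + 0.0172 + 0.0301 + 0.0488 + 0.0724 + 0.1133 + 0.1702 = 0.4672
G = 1 − 0.4672 = 0.5328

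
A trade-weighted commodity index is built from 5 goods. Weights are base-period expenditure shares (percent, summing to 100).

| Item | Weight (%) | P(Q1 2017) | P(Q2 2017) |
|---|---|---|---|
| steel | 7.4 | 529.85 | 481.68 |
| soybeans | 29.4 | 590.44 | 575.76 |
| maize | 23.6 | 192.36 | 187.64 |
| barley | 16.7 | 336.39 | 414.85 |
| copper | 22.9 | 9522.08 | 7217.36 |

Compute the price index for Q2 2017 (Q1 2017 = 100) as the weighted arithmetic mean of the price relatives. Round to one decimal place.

96.4

steel: 7.4 × (481.68/529.85) = 7.4 × 0.909087 = 6.7272
soybeans: 29.4 × (575.76/590.44) = 29.4 × 0.975137 = 28.6690
maize: 23.6 × (187.64/192.36) = 23.6 × 0.975463 = 23.0209
barley: 16.7 × (414.85/336.39) = 16.7 × 1.233241 = 20.5951
copper: 22.9 × (7217.36/9522.08) = 22.9 × 0.757960 = 17.3573
Index = Σ wᵢ·(p₁ᵢ/p₀ᵢ) = 6.7272 + 28.6690 + 23.0209 + 20.5951 + 17.3573 = 96.3696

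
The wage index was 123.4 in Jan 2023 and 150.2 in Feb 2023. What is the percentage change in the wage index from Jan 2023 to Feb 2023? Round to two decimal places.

Change = (150.2 − 123.4) / 123.4 × 100
       = 26.8 / 123.4 × 100 = 21.7180%

21.72%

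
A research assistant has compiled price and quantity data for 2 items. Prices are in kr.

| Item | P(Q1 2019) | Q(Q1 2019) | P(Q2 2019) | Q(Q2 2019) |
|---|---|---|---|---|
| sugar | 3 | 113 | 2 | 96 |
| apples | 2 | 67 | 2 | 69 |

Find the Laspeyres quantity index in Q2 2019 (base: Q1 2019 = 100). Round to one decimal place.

90.1

Laspeyres quantity index uses base-period prices as weights.
ΣP(Q1 2019)·Q(Q2 2019) = 3×96 + 2×69 = 288 + 138 = 426
ΣP(Q1 2019)·Q(Q1 2019) = 3×113 + 2×67 = 339 + 134 = 473
Index = 426 / 473 × 100 = 90.0634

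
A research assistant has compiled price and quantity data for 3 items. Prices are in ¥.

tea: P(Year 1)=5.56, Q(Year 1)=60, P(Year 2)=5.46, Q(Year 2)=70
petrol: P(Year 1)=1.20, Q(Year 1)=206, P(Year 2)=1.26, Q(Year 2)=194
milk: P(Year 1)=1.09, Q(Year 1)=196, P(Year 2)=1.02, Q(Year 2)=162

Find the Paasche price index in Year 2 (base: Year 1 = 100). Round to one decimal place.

Paasche price index uses current-period quantities as weights.
ΣP(Year 2)·Q(Year 2) = 5.46×70 + 1.26×194 + 1.02×162 = 382.2 + 244.44 + 165.24 = 791.88
ΣP(Year 1)·Q(Year 2) = 5.56×70 + 1.20×194 + 1.09×162 = 389.2 + 232.8 + 176.58 = 798.58
Index = 791.88 / 798.58 × 100 = 99.1610

99.2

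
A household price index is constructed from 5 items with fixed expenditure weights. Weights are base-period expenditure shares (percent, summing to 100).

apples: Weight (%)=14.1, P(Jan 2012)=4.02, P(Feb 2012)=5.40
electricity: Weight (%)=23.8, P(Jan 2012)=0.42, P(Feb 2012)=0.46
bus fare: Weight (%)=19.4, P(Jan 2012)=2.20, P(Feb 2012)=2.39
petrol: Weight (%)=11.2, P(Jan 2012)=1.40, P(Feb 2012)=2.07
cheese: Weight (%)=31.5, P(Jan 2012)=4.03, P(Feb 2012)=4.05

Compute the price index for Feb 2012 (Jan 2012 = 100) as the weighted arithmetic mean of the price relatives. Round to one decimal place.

114.3

apples: 14.1 × (5.40/4.02) = 14.1 × 1.343284 = 18.9403
electricity: 23.8 × (0.46/0.42) = 23.8 × 1.095238 = 26.0667
bus fare: 19.4 × (2.39/2.20) = 19.4 × 1.086364 = 21.0755
petrol: 11.2 × (2.07/1.40) = 11.2 × 1.478571 = 16.5600
cheese: 31.5 × (4.05/4.03) = 31.5 × 1.004963 = 31.6563
Index = Σ wᵢ·(p₁ᵢ/p₀ᵢ) = 18.9403 + 26.0667 + 21.0755 + 16.5600 + 31.6563 = 114.2987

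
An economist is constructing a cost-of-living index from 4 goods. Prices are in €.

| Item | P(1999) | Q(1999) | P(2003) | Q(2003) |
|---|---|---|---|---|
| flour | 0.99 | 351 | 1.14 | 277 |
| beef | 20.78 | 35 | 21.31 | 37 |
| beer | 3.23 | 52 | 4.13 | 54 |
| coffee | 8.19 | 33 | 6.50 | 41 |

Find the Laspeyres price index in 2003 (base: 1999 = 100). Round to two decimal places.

Laspeyres price index uses base-period quantities as weights.
ΣP(2003)·Q(1999) = 1.14×351 + 21.31×35 + 4.13×52 + 6.50×33 = 400.14 + 745.85 + 214.76 + 214.5 = 1575.25
ΣP(1999)·Q(1999) = 0.99×351 + 20.78×35 + 3.23×52 + 8.19×33 = 347.49 + 727.3 + 167.96 + 270.27 = 1513.02
Index = 1575.25 / 1513.02 × 100 = 104.1130

104.11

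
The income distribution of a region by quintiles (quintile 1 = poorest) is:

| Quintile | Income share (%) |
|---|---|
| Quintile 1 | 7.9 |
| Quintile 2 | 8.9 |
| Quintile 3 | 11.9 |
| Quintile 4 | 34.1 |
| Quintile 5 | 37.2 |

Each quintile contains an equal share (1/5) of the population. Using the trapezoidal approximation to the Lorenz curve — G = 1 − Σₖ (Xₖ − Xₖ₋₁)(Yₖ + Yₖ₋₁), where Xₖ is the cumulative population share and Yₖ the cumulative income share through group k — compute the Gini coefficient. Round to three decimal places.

0.335

Cumulative income shares Yₖ: 0.0790, 0.1680, 0.2870, 0.6280, 1.0000
Σ (Xₖ−Xₖ₋₁)(Yₖ+Yₖ₋₁) = (1/5)(0.0790+0.0000) + (1/5)(0.1680+0.0790) + (1/5)(0.2870+0.1680) + (1/5)(0.6280+0.2870) + (1/5)(1.0000+0.6280)
  = 0.0158 + 0.0494 + 0.0910 + 0.1830 + 0.3256 = 0.6648
G = 1 − 0.6648 = 0.3352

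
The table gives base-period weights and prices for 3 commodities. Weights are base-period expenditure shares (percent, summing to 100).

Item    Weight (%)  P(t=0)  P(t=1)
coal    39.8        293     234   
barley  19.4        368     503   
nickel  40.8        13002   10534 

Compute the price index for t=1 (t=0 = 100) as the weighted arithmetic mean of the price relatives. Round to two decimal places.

91.36

coal: 39.8 × (234/293) = 39.8 × 0.798635 = 31.7857
barley: 19.4 × (503/368) = 19.4 × 1.366848 = 26.5168
nickel: 40.8 × (10534/13002) = 40.8 × 0.810183 = 33.0555
Index = Σ wᵢ·(p₁ᵢ/p₀ᵢ) = 31.7857 + 26.5168 + 33.0555 = 91.3580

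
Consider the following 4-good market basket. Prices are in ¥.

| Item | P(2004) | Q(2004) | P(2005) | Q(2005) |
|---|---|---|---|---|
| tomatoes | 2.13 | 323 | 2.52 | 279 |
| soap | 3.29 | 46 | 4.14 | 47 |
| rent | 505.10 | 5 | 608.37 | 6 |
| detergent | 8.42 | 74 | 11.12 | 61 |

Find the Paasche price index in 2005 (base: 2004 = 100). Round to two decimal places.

Paasche price index uses current-period quantities as weights.
ΣP(2005)·Q(2005) = 2.52×279 + 4.14×47 + 608.37×6 + 11.12×61 = 703.08 + 194.58 + 3650.22 + 678.32 = 5226.2
ΣP(2004)·Q(2005) = 2.13×279 + 3.29×47 + 505.10×6 + 8.42×61 = 594.27 + 154.63 + 3030.6 + 513.62 = 4293.12
Index = 5226.2 / 4293.12 × 100 = 121.7343

121.73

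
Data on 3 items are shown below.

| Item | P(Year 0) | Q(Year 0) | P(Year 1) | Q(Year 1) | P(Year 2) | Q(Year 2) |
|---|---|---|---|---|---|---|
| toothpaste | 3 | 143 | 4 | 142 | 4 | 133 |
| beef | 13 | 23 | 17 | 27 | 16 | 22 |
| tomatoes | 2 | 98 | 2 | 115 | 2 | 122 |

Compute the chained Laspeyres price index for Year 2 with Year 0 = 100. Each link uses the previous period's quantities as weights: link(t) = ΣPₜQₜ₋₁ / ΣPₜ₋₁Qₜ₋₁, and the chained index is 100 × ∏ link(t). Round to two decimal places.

122.74

Link Year 0→Year 1:
ΣP(Year 1)Q(Year 0) = 4×143 + 17×23 + 2×98 = 572 + 391 + 196 = 1159
ΣP(Year 0)Q(Year 0) = 3×143 + 13×23 + 2×98 = 429 + 299 + 196 = 924
link = 1159/924 = 1.254329
Link Year 1→Year 2:
ΣP(Year 2)Q(Year 1) = 4×142 + 16×27 + 2×115 = 568 + 432 + 230 = 1230
ΣP(Year 1)Q(Year 1) = 4×142 + 17×27 + 2×115 = 568 + 459 + 230 = 1257
link = 1230/1257 = 0.978520
Chained index = 100 × 1.254329 × 0.978520 = 122.7386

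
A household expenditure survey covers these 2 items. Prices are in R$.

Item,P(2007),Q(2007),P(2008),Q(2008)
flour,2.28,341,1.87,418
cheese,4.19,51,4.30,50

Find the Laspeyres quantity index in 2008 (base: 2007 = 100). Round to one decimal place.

117.3

Laspeyres quantity index uses base-period prices as weights.
ΣP(2007)·Q(2008) = 2.28×418 + 4.19×50 = 953.04 + 209.5 = 1162.54
ΣP(2007)·Q(2007) = 2.28×341 + 4.19×51 = 777.48 + 213.69 = 991.17
Index = 1162.54 / 991.17 × 100 = 117.2897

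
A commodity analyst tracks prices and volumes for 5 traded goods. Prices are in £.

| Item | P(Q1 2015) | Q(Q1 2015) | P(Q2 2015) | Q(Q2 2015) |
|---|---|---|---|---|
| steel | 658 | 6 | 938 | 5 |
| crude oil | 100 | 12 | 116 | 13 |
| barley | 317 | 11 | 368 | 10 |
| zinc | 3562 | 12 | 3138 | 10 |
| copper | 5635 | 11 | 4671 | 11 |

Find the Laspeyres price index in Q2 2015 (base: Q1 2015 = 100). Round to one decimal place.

88.3

Laspeyres price index uses base-period quantities as weights.
ΣP(Q2 2015)·Q(Q1 2015) = 938×6 + 116×12 + 368×11 + 3138×12 + 4671×11 = 5628 + 1392 + 4048 + 37656 + 51381 = 100105
ΣP(Q1 2015)·Q(Q1 2015) = 658×6 + 100×12 + 317×11 + 3562×12 + 5635×11 = 3948 + 1200 + 3487 + 42744 + 61985 = 113364
Index = 100105 / 113364 × 100 = 88.3040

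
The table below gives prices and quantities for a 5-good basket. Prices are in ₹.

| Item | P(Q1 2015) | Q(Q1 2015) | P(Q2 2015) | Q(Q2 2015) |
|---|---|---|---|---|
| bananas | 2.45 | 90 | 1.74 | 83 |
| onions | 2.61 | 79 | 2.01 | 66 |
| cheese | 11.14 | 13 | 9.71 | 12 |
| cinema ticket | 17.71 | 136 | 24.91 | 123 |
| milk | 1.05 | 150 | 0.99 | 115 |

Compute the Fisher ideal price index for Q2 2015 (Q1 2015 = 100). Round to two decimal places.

Laspeyres component (base-period weights):
ΣP(Q2 2015)Q(Q1 2015) = 1.74×90 + 2.01×79 + 9.71×13 + 24.91×136 + 0.99×150 = 156.6 + 158.79 + 126.23 + 3387.76 + 148.5 = 3977.88
ΣP(Q1 2015)Q(Q1 2015) = 2.45×90 + 2.61×79 + 11.14×13 + 17.71×136 + 1.05×150 = 220.5 + 206.19 + 144.82 + 2408.56 + 157.5 = 3137.57
L = 3977.88 / 3137.57 × 100 = 126.7822
Paasche component (current-period weights):
ΣP(Q2 2015)Q(Q2 2015) = 1.74×83 + 2.01×66 + 9.71×12 + 24.91×123 + 0.99×115 = 144.42 + 132.66 + 116.52 + 3063.93 + 113.85 = 3571.38
ΣP(Q1 2015)Q(Q2 2015) = 2.45×83 + 2.61×66 + 11.14×12 + 17.71×123 + 1.05×115 = 203.35 + 172.26 + 133.68 + 2178.33 + 120.75 = 2808.37
P = 3571.38 / 2808.37 × 100 = 127.1691
Fisher = √(L × P) = √(126.7822 × 127.1691) = 126.9755

126.98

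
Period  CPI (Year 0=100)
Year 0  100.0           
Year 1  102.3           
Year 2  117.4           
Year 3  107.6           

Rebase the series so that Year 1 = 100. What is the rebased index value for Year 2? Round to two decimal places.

Rebased(Year 2) = 117.4 / 102.3 × 100 = 114.7605

114.76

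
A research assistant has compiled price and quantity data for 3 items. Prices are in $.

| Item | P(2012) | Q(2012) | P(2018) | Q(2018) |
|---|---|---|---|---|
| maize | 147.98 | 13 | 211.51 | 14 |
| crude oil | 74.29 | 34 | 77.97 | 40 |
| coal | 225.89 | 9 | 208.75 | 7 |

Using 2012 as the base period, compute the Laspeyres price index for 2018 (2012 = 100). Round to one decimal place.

Laspeyres price index uses base-period quantities as weights.
ΣP(2018)·Q(2012) = 211.51×13 + 77.97×34 + 208.75×9 = 2749.63 + 2650.98 + 1878.75 = 7279.36
ΣP(2012)·Q(2012) = 147.98×13 + 74.29×34 + 225.89×9 = 1923.74 + 2525.86 + 2033.01 = 6482.61
Index = 7279.36 / 6482.61 × 100 = 112.2906

112.3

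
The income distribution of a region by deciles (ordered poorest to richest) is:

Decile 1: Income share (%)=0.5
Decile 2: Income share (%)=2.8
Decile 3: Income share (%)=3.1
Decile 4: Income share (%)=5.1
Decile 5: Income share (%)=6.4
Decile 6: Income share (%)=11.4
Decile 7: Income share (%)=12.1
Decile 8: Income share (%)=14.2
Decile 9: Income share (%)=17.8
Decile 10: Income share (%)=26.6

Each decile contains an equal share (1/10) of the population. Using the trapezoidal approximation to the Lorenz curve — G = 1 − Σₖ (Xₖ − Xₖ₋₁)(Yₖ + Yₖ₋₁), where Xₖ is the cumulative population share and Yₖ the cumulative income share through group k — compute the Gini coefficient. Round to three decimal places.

0.421

Cumulative income shares Yₖ: 0.0050, 0.0330, 0.0640, 0.1150, 0.1790, 0.2930, 0.4140, 0.5560, 0.7340, 1.0000
Σ (Xₖ−Xₖ₋₁)(Yₖ+Yₖ₋₁) = (1/10)(0.0050+0.0000) + (1/10)(0.0330+0.0050) + (1/10)(0.0640+0.0330) + (1/10)(0.1150+0.0640) + (1/10)(0.1790+0.1150) + (1/10)(0.2930+0.1790) + (1/10)(0.4140+0.2930) + (1/10)(0.5560+0.4140) + (1/10)(0.7340+0.5560) + (1/10)(1.0000+0.7340)
  = 0.0005 + 0.0038 + 0.0097 + 0.0179 + 0.0294 + 0.0472 + 0.0707 + 0.0970 + 0.1290 + 0.1734 = 0.5786
G = 1 − 0.5786 = 0.4214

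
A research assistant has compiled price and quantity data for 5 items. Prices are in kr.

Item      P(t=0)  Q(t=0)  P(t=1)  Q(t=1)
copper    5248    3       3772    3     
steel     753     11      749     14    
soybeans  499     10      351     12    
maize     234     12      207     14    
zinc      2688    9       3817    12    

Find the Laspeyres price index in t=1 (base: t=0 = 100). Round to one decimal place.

Laspeyres price index uses base-period quantities as weights.
ΣP(t=1)·Q(t=0) = 3772×3 + 749×11 + 351×10 + 207×12 + 3817×9 = 11316 + 8239 + 3510 + 2484 + 34353 = 59902
ΣP(t=0)·Q(t=0) = 5248×3 + 753×11 + 499×10 + 234×12 + 2688×9 = 15744 + 8283 + 4990 + 2808 + 24192 = 56017
Index = 59902 / 56017 × 100 = 106.9354

106.9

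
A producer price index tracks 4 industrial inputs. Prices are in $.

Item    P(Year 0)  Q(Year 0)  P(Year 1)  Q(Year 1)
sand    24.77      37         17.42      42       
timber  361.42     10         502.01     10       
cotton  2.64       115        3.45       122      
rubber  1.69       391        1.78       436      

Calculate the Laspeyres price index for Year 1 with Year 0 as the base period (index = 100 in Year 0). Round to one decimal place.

123.0

Laspeyres price index uses base-period quantities as weights.
ΣP(Year 1)·Q(Year 0) = 17.42×37 + 502.01×10 + 3.45×115 + 1.78×391 = 644.54 + 5020.1 + 396.75 + 695.98 = 6757.37
ΣP(Year 0)·Q(Year 0) = 24.77×37 + 361.42×10 + 2.64×115 + 1.69×391 = 916.49 + 3614.2 + 303.6 + 660.79 = 5495.08
Index = 6757.37 / 5495.08 × 100 = 122.9713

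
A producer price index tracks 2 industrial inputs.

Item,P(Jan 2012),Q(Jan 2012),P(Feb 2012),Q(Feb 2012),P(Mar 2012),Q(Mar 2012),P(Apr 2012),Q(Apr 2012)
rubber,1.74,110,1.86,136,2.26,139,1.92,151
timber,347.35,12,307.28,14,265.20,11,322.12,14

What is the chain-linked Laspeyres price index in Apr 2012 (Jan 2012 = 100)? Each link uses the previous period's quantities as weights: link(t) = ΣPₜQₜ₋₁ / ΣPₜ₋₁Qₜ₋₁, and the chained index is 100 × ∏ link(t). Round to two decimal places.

Link Jan 2012→Feb 2012:
ΣP(Feb 2012)Q(Jan 2012) = 1.86×110 + 307.28×12 = 204.6 + 3687.36 = 3891.96
ΣP(Jan 2012)Q(Jan 2012) = 1.74×110 + 347.35×12 = 191.4 + 4168.2 = 4359.6
link = 3891.96/4359.6 = 0.892733
Link Feb 2012→Mar 2012:
ΣP(Mar 2012)Q(Feb 2012) = 2.26×136 + 265.20×14 = 307.36 + 3712.8 = 4020.16
ΣP(Feb 2012)Q(Feb 2012) = 1.86×136 + 307.28×14 = 252.96 + 4301.92 = 4554.88
link = 4020.16/4554.88 = 0.882605
Link Mar 2012→Apr 2012:
ΣP(Apr 2012)Q(Mar 2012) = 1.92×139 + 322.12×11 = 266.88 + 3543.32 = 3810.2
ΣP(Mar 2012)Q(Mar 2012) = 2.26×139 + 265.20×11 = 314.14 + 2917.2 = 3231.34
link = 3810.2/3231.34 = 1.179139
Chained index = 100 × 0.892733 × 0.882605 × 1.179139 = 92.9080

92.91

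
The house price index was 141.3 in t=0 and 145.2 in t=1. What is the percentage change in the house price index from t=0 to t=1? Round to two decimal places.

2.76%

Change = (145.2 − 141.3) / 141.3 × 100
       = 3.9 / 141.3 × 100 = 2.7601%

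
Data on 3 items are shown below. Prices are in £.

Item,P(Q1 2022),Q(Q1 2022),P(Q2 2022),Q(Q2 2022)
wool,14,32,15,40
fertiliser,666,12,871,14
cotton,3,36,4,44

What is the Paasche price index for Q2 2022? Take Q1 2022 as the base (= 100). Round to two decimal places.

129.49

Paasche price index uses current-period quantities as weights.
ΣP(Q2 2022)·Q(Q2 2022) = 15×40 + 871×14 + 4×44 = 600 + 12194 + 176 = 12970
ΣP(Q1 2022)·Q(Q2 2022) = 14×40 + 666×14 + 3×44 = 560 + 9324 + 132 = 10016
Index = 12970 / 10016 × 100 = 129.4928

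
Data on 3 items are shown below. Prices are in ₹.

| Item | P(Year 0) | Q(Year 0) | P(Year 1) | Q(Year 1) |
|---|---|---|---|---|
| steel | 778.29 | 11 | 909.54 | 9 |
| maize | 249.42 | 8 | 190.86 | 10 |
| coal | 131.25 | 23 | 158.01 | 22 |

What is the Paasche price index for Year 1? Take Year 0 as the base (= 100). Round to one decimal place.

Paasche price index uses current-period quantities as weights.
ΣP(Year 1)·Q(Year 1) = 909.54×9 + 190.86×10 + 158.01×22 = 8185.86 + 1908.6 + 3476.22 = 13570.68
ΣP(Year 0)·Q(Year 1) = 778.29×9 + 249.42×10 + 131.25×22 = 7004.61 + 2494.2 + 2887.5 = 12386.31
Index = 13570.68 / 12386.31 × 100 = 109.5619

109.6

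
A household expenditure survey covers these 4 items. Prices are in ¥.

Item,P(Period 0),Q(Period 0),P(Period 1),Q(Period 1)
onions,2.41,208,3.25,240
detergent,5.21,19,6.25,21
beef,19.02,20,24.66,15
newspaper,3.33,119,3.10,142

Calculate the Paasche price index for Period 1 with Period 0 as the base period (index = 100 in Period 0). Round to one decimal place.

Paasche price index uses current-period quantities as weights.
ΣP(Period 1)·Q(Period 1) = 3.25×240 + 6.25×21 + 24.66×15 + 3.10×142 = 780 + 131.25 + 369.9 + 440.2 = 1721.35
ΣP(Period 0)·Q(Period 1) = 2.41×240 + 5.21×21 + 19.02×15 + 3.33×142 = 578.4 + 109.41 + 285.3 + 472.86 = 1445.97
Index = 1721.35 / 1445.97 × 100 = 119.0447

119.0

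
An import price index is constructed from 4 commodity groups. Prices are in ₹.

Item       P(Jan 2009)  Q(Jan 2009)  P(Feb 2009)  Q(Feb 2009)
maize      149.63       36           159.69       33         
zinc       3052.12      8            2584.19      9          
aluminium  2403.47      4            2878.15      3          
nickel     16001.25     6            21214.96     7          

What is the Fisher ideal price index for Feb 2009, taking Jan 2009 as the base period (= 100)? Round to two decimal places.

Laspeyres component (base-period weights):
ΣP(Feb 2009)Q(Jan 2009) = 159.69×36 + 2584.19×8 + 2878.15×4 + 21214.96×6 = 5748.84 + 20673.52 + 11512.6 + 127289.76 = 165224.72
ΣP(Jan 2009)Q(Jan 2009) = 149.63×36 + 3052.12×8 + 2403.47×4 + 16001.25×6 = 5386.68 + 24416.96 + 9613.88 + 96007.5 = 135425.02
L = 165224.72 / 135425.02 × 100 = 122.0046
Paasche component (current-period weights):
ΣP(Feb 2009)Q(Feb 2009) = 159.69×33 + 2584.19×9 + 2878.15×3 + 21214.96×7 = 5269.77 + 23257.71 + 8634.45 + 148504.72 = 185666.65
ΣP(Jan 2009)Q(Feb 2009) = 149.63×33 + 3052.12×9 + 2403.47×3 + 16001.25×7 = 4937.79 + 27469.08 + 7210.41 + 112008.75 = 151626.03
P = 185666.65 / 151626.03 × 100 = 122.4504
Fisher = √(L × P) = √(122.0046 × 122.4504) = 122.2273

122.23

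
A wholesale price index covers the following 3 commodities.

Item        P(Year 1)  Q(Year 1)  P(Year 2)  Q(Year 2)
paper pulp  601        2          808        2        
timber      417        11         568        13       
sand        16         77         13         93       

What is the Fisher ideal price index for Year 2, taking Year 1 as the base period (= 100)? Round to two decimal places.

126.06

Laspeyres component (base-period weights):
ΣP(Year 2)Q(Year 1) = 808×2 + 568×11 + 13×77 = 1616 + 6248 + 1001 = 8865
ΣP(Year 1)Q(Year 1) = 601×2 + 417×11 + 16×77 = 1202 + 4587 + 1232 = 7021
L = 8865 / 7021 × 100 = 126.2641
Paasche component (current-period weights):
ΣP(Year 2)Q(Year 2) = 808×2 + 568×13 + 13×93 = 1616 + 7384 + 1209 = 10209
ΣP(Year 1)Q(Year 2) = 601×2 + 417×13 + 16×93 = 1202 + 5421 + 1488 = 8111
P = 10209 / 8111 × 100 = 125.8661
Fisher = √(L × P) = √(126.2641 × 125.8661) = 126.0649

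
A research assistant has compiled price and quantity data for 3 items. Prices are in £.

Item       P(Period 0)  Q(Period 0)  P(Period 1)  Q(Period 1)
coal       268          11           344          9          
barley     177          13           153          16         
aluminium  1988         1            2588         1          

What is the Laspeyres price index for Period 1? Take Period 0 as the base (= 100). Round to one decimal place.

115.5

Laspeyres price index uses base-period quantities as weights.
ΣP(Period 1)·Q(Period 0) = 344×11 + 153×13 + 2588×1 = 3784 + 1989 + 2588 = 8361
ΣP(Period 0)·Q(Period 0) = 268×11 + 177×13 + 1988×1 = 2948 + 2301 + 1988 = 7237
Index = 8361 / 7237 × 100 = 115.5313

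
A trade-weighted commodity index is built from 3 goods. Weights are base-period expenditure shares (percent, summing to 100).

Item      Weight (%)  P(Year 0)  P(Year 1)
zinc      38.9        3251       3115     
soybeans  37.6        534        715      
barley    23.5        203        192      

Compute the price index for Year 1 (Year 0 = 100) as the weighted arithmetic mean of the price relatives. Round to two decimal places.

zinc: 38.9 × (3115/3251) = 38.9 × 0.958167 = 37.2727
soybeans: 37.6 × (715/534) = 37.6 × 1.338951 = 50.3446
barley: 23.5 × (192/203) = 23.5 × 0.945813 = 22.2266
Index = Σ wᵢ·(p₁ᵢ/p₀ᵢ) = 37.2727 + 50.3446 + 22.2266 = 109.8439

109.84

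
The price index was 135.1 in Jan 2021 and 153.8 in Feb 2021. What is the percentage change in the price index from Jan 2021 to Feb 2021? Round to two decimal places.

Change = (153.8 − 135.1) / 135.1 × 100
       = 18.7 / 135.1 × 100 = 13.8416%

13.84%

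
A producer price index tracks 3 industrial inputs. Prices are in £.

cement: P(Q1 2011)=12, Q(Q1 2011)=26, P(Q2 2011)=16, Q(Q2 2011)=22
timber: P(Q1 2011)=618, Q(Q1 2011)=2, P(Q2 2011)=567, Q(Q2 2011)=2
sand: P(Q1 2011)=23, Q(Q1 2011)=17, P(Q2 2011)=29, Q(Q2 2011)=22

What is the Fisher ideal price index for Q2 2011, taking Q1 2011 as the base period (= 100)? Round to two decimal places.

Laspeyres component (base-period weights):
ΣP(Q2 2011)Q(Q1 2011) = 16×26 + 567×2 + 29×17 = 416 + 1134 + 493 = 2043
ΣP(Q1 2011)Q(Q1 2011) = 12×26 + 618×2 + 23×17 = 312 + 1236 + 391 = 1939
L = 2043 / 1939 × 100 = 105.3636
Paasche component (current-period weights):
ΣP(Q2 2011)Q(Q2 2011) = 16×22 + 567×2 + 29×22 = 352 + 1134 + 638 = 2124
ΣP(Q1 2011)Q(Q2 2011) = 12×22 + 618×2 + 23×22 = 264 + 1236 + 506 = 2006
P = 2124 / 2006 × 100 = 105.8824
Fisher = √(L × P) = √(105.3636 × 105.8824) = 105.6227

105.62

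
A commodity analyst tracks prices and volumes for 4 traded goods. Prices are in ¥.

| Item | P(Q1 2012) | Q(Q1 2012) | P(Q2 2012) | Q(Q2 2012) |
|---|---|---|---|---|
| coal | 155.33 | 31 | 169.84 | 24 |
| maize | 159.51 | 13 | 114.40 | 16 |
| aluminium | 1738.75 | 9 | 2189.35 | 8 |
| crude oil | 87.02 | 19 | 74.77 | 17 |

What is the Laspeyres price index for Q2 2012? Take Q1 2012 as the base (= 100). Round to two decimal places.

Laspeyres price index uses base-period quantities as weights.
ΣP(Q2 2012)·Q(Q1 2012) = 169.84×31 + 114.40×13 + 2189.35×9 + 74.77×19 = 5265.04 + 1487.2 + 19704.15 + 1420.63 = 27877.02
ΣP(Q1 2012)·Q(Q1 2012) = 155.33×31 + 159.51×13 + 1738.75×9 + 87.02×19 = 4815.23 + 2073.63 + 15648.75 + 1653.38 = 24190.99
Index = 27877.02 / 24190.99 × 100 = 115.2372

115.24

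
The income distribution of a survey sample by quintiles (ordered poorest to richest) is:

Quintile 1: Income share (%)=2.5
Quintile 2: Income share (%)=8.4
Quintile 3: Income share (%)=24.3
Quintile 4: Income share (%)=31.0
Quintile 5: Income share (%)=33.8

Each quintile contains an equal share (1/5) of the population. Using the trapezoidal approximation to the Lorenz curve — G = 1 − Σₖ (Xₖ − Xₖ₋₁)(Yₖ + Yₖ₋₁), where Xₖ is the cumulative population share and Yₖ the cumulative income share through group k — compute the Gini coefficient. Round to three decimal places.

Cumulative income shares Yₖ: 0.0250, 0.1090, 0.3520, 0.6620, 1.0000
Σ (Xₖ−Xₖ₋₁)(Yₖ+Yₖ₋₁) = (1/5)(0.0250+0.0000) + (1/5)(0.1090+0.0250) + (1/5)(0.3520+0.1090) + (1/5)(0.6620+0.3520) + (1/5)(1.0000+0.6620)
  = 0.0050 + 0.0268 + 0.0922 + 0.2028 + 0.3324 = 0.6592
G = 1 − 0.6592 = 0.3408

0.341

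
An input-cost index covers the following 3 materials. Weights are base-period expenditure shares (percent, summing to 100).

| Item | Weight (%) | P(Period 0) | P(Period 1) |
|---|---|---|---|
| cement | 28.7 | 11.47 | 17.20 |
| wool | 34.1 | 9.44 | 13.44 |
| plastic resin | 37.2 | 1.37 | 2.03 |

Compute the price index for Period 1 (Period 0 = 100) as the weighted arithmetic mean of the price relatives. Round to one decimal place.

146.7

cement: 28.7 × (17.20/11.47) = 28.7 × 1.499564 = 43.0375
wool: 34.1 × (13.44/9.44) = 34.1 × 1.423729 = 48.5492
plastic resin: 37.2 × (2.03/1.37) = 37.2 × 1.481752 = 55.1212
Index = Σ wᵢ·(p₁ᵢ/p₀ᵢ) = 43.0375 + 48.5492 + 55.1212 = 146.7078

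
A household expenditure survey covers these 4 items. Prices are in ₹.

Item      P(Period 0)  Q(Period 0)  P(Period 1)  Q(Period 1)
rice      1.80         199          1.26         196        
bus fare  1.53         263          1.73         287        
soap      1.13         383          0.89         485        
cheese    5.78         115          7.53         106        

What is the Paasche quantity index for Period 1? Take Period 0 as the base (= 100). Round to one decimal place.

Paasche quantity index uses current-period prices as weights.
ΣP(Period 1)·Q(Period 1) = 1.26×196 + 1.73×287 + 0.89×485 + 7.53×106 = 246.96 + 496.51 + 431.65 + 798.18 = 1973.3
ΣP(Period 1)·Q(Period 0) = 1.26×199 + 1.73×263 + 0.89×383 + 7.53×115 = 250.74 + 454.99 + 340.87 + 865.95 = 1912.55
Index = 1973.3 / 1912.55 × 100 = 103.1764

103.2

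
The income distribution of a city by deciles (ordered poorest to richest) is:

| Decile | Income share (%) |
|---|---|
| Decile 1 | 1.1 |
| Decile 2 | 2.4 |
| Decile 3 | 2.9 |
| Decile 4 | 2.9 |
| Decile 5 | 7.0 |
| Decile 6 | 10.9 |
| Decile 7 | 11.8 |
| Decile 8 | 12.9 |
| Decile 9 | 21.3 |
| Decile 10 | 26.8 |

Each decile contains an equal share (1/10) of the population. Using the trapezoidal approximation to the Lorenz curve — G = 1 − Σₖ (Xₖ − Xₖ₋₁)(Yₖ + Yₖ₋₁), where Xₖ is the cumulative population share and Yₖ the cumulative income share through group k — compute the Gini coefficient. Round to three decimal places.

Cumulative income shares Yₖ: 0.0110, 0.0350, 0.0640, 0.0930, 0.1630, 0.2720, 0.3900, 0.5190, 0.7320, 1.0000
Σ (Xₖ−Xₖ₋₁)(Yₖ+Yₖ₋₁) = (1/10)(0.0110+0.0000) + (1/10)(0.0350+0.0110) + (1/10)(0.0640+0.0350) + (1/10)(0.0930+0.0640) + (1/10)(0.1630+0.0930) + (1/10)(0.2720+0.1630) + (1/10)(0.3900+0.2720) + (1/10)(0.5190+0.3900) + (1/10)(0.7320+0.5190) + (1/10)(1.0000+0.7320)
  = 0.0011 + 0.0046 + 0.0099 + 0.0157 + 0.0256 + 0.0435 + 0.0662 + 0.0909 + 0.1251 + 0.1732 = 0.5558
G = 1 − 0.5558 = 0.4442

0.444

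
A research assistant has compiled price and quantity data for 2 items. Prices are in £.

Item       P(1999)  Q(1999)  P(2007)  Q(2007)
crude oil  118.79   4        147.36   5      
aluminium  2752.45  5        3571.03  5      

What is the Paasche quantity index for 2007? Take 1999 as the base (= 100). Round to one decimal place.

Paasche quantity index uses current-period prices as weights.
ΣP(2007)·Q(2007) = 147.36×5 + 3571.03×5 = 736.8 + 17855.15 = 18591.95
ΣP(2007)·Q(1999) = 147.36×4 + 3571.03×5 = 589.44 + 17855.15 = 18444.59
Index = 18591.95 / 18444.59 × 100 = 100.7989

100.8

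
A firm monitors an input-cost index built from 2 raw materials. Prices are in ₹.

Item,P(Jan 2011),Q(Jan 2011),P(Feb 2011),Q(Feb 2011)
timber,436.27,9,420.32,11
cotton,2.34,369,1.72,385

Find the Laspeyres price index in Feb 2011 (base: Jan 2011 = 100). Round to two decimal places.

Laspeyres price index uses base-period quantities as weights.
ΣP(Feb 2011)·Q(Jan 2011) = 420.32×9 + 1.72×369 = 3782.88 + 634.68 = 4417.56
ΣP(Jan 2011)·Q(Jan 2011) = 436.27×9 + 2.34×369 = 3926.43 + 863.46 = 4789.89
Index = 4417.56 / 4789.89 × 100 = 92.2268

92.23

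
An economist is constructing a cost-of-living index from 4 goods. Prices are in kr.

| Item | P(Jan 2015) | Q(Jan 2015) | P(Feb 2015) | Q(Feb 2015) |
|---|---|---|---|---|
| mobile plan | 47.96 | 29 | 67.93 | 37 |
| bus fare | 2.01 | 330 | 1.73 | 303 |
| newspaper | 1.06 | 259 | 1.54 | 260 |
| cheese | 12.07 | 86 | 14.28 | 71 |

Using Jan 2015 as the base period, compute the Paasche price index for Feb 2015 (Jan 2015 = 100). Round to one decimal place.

Paasche price index uses current-period quantities as weights.
ΣP(Feb 2015)·Q(Feb 2015) = 67.93×37 + 1.73×303 + 1.54×260 + 14.28×71 = 2513.41 + 524.19 + 400.4 + 1013.88 = 4451.88
ΣP(Jan 2015)·Q(Feb 2015) = 47.96×37 + 2.01×303 + 1.06×260 + 12.07×71 = 1774.52 + 609.03 + 275.6 + 856.97 = 3516.12
Index = 4451.88 / 3516.12 × 100 = 126.6134

126.6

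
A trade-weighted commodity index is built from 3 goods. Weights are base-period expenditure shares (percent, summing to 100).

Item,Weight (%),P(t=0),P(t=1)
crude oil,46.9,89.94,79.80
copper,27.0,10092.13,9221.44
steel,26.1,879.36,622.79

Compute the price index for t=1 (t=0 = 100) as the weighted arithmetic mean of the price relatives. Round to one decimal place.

84.8

crude oil: 46.9 × (79.80/89.94) = 46.9 × 0.887258 = 41.6124
copper: 27.0 × (9221.44/10092.13) = 27.0 × 0.913726 = 24.6706
steel: 26.1 × (622.79/879.36) = 26.1 × 0.708231 = 18.4848
Index = Σ wᵢ·(p₁ᵢ/p₀ᵢ) = 41.6124 + 24.6706 + 18.4848 = 84.7678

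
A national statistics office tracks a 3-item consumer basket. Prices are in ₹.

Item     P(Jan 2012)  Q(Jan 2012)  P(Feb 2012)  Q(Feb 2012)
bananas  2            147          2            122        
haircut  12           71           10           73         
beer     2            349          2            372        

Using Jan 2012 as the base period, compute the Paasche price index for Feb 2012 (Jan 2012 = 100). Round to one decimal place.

92.2

Paasche price index uses current-period quantities as weights.
ΣP(Feb 2012)·Q(Feb 2012) = 2×122 + 10×73 + 2×372 = 244 + 730 + 744 = 1718
ΣP(Jan 2012)·Q(Feb 2012) = 2×122 + 12×73 + 2×372 = 244 + 876 + 744 = 1864
Index = 1718 / 1864 × 100 = 92.1674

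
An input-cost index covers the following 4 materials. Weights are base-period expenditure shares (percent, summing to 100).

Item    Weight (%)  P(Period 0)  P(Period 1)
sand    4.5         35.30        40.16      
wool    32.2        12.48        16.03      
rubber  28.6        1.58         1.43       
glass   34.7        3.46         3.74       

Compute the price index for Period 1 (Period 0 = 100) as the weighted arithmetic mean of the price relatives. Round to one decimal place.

109.9

sand: 4.5 × (40.16/35.30) = 4.5 × 1.137677 = 5.1195
wool: 32.2 × (16.03/12.48) = 32.2 × 1.284455 = 41.3595
rubber: 28.6 × (1.43/1.58) = 28.6 × 0.905063 = 25.8848
glass: 34.7 × (3.74/3.46) = 34.7 × 1.080925 = 37.5081
Index = Σ wᵢ·(p₁ᵢ/p₀ᵢ) = 5.1195 + 41.3595 + 25.8848 + 37.5081 = 109.8719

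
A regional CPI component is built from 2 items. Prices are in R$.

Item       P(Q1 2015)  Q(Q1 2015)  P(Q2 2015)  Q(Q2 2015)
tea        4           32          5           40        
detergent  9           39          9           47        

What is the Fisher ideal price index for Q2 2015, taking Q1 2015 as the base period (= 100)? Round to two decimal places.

106.77

Laspeyres component (base-period weights):
ΣP(Q2 2015)Q(Q1 2015) = 5×32 + 9×39 = 160 + 351 = 511
ΣP(Q1 2015)Q(Q1 2015) = 4×32 + 9×39 = 128 + 351 = 479
L = 511 / 479 × 100 = 106.6806
Paasche component (current-period weights):
ΣP(Q2 2015)Q(Q2 2015) = 5×40 + 9×47 = 200 + 423 = 623
ΣP(Q1 2015)Q(Q2 2015) = 4×40 + 9×47 = 160 + 423 = 583
P = 623 / 583 × 100 = 106.8611
Fisher = √(L × P) = √(106.6806 × 106.8611) = 106.7708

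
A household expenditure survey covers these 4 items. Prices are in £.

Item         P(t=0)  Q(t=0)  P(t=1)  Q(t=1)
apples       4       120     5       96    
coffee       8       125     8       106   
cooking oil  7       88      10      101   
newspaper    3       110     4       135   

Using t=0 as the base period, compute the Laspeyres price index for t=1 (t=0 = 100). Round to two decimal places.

120.36

Laspeyres price index uses base-period quantities as weights.
ΣP(t=1)·Q(t=0) = 5×120 + 8×125 + 10×88 + 4×110 = 600 + 1000 + 880 + 440 = 2920
ΣP(t=0)·Q(t=0) = 4×120 + 8×125 + 7×88 + 3×110 = 480 + 1000 + 616 + 330 = 2426
Index = 2920 / 2426 × 100 = 120.3627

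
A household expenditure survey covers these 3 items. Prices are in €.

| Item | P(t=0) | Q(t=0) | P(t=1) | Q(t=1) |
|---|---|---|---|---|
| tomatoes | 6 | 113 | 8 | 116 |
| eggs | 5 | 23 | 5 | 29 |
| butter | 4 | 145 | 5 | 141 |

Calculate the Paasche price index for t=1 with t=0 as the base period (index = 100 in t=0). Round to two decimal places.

126.55

Paasche price index uses current-period quantities as weights.
ΣP(t=1)·Q(t=1) = 8×116 + 5×29 + 5×141 = 928 + 145 + 705 = 1778
ΣP(t=0)·Q(t=1) = 6×116 + 5×29 + 4×141 = 696 + 145 + 564 = 1405
Index = 1778 / 1405 × 100 = 126.5480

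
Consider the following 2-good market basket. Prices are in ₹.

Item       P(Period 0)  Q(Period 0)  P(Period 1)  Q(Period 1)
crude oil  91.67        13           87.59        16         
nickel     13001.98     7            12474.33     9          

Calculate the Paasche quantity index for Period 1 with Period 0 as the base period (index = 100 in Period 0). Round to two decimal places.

128.50

Paasche quantity index uses current-period prices as weights.
ΣP(Period 1)·Q(Period 1) = 87.59×16 + 12474.33×9 = 1401.44 + 112268.97 = 113670.41
ΣP(Period 1)·Q(Period 0) = 87.59×13 + 12474.33×7 = 1138.67 + 87320.31 = 88458.98
Index = 113670.41 / 88458.98 × 100 = 128.5007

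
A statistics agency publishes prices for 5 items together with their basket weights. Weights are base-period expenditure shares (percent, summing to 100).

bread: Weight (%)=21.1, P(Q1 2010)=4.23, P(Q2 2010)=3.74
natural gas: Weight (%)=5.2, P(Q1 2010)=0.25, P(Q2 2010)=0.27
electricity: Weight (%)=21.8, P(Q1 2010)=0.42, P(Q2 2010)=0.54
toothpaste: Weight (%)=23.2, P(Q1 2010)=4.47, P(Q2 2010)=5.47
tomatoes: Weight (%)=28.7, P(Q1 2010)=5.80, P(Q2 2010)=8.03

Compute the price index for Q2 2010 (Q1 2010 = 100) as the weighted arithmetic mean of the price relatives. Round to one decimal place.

bread: 21.1 × (3.74/4.23) = 21.1 × 0.884161 = 18.6558
natural gas: 5.2 × (0.27/0.25) = 5.2 × 1.080000 = 5.6160
electricity: 21.8 × (0.54/0.42) = 21.8 × 1.285714 = 28.0286
toothpaste: 23.2 × (5.47/4.47) = 23.2 × 1.223714 = 28.3902
tomatoes: 28.7 × (8.03/5.80) = 28.7 × 1.384483 = 39.7347
Index = Σ wᵢ·(p₁ᵢ/p₀ᵢ) = 18.6558 + 5.6160 + 28.0286 + 28.3902 + 39.7347 = 120.4252

120.4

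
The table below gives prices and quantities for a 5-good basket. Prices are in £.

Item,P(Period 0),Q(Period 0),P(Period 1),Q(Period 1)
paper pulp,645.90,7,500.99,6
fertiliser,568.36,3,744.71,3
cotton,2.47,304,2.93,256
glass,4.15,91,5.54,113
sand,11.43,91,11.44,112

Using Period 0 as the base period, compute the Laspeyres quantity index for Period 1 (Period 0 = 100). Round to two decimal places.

94.84

Laspeyres quantity index uses base-period prices as weights.
ΣP(Period 0)·Q(Period 1) = 645.90×6 + 568.36×3 + 2.47×256 + 4.15×113 + 11.43×112 = 3875.4 + 1705.08 + 632.32 + 468.95 + 1280.16 = 7961.91
ΣP(Period 0)·Q(Period 0) = 645.90×7 + 568.36×3 + 2.47×304 + 4.15×91 + 11.43×91 = 4521.3 + 1705.08 + 750.88 + 377.65 + 1040.13 = 8395.04
Index = 7961.91 / 8395.04 × 100 = 94.8406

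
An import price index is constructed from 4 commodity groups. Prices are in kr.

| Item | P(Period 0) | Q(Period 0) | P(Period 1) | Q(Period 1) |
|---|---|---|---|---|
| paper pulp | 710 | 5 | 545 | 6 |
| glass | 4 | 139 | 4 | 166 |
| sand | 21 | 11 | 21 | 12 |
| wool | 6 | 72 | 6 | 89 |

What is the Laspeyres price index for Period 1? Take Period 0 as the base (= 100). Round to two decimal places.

82.70

Laspeyres price index uses base-period quantities as weights.
ΣP(Period 1)·Q(Period 0) = 545×5 + 4×139 + 21×11 + 6×72 = 2725 + 556 + 231 + 432 = 3944
ΣP(Period 0)·Q(Period 0) = 710×5 + 4×139 + 21×11 + 6×72 = 3550 + 556 + 231 + 432 = 4769
Index = 3944 / 4769 × 100 = 82.7008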